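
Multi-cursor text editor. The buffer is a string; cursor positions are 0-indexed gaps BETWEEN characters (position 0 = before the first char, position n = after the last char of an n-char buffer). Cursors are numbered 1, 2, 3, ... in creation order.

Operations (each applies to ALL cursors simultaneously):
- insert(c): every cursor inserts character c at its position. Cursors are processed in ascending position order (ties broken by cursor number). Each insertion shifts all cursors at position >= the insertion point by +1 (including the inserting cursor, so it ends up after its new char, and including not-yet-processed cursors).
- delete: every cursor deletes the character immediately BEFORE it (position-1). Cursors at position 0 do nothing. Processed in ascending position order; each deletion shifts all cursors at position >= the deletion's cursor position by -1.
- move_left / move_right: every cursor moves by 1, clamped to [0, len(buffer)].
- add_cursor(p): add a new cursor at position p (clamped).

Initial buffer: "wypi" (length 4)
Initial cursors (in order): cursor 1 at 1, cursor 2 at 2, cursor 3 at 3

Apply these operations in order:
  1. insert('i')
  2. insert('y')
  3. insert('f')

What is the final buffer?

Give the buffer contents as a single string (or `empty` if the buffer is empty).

Answer: wiyfyiyfpiyfi

Derivation:
After op 1 (insert('i')): buffer="wiyipii" (len 7), cursors c1@2 c2@4 c3@6, authorship .1.2.3.
After op 2 (insert('y')): buffer="wiyyiypiyi" (len 10), cursors c1@3 c2@6 c3@9, authorship .11.22.33.
After op 3 (insert('f')): buffer="wiyfyiyfpiyfi" (len 13), cursors c1@4 c2@8 c3@12, authorship .111.222.333.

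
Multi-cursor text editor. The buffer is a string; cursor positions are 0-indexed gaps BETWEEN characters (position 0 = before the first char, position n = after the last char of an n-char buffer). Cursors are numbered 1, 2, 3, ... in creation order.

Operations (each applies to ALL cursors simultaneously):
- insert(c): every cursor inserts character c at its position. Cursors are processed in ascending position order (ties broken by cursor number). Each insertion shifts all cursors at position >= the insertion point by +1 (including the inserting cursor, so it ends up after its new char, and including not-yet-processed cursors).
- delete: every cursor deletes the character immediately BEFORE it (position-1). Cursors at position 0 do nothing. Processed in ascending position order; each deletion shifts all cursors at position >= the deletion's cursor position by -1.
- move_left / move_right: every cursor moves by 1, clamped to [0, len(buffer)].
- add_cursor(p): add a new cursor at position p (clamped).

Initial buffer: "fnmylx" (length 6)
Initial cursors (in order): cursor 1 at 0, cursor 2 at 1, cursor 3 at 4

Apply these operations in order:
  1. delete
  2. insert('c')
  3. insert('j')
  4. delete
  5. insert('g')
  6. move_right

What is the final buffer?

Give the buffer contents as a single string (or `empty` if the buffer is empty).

Answer: ccggnmcglx

Derivation:
After op 1 (delete): buffer="nmlx" (len 4), cursors c1@0 c2@0 c3@2, authorship ....
After op 2 (insert('c')): buffer="ccnmclx" (len 7), cursors c1@2 c2@2 c3@5, authorship 12..3..
After op 3 (insert('j')): buffer="ccjjnmcjlx" (len 10), cursors c1@4 c2@4 c3@8, authorship 1212..33..
After op 4 (delete): buffer="ccnmclx" (len 7), cursors c1@2 c2@2 c3@5, authorship 12..3..
After op 5 (insert('g')): buffer="ccggnmcglx" (len 10), cursors c1@4 c2@4 c3@8, authorship 1212..33..
After op 6 (move_right): buffer="ccggnmcglx" (len 10), cursors c1@5 c2@5 c3@9, authorship 1212..33..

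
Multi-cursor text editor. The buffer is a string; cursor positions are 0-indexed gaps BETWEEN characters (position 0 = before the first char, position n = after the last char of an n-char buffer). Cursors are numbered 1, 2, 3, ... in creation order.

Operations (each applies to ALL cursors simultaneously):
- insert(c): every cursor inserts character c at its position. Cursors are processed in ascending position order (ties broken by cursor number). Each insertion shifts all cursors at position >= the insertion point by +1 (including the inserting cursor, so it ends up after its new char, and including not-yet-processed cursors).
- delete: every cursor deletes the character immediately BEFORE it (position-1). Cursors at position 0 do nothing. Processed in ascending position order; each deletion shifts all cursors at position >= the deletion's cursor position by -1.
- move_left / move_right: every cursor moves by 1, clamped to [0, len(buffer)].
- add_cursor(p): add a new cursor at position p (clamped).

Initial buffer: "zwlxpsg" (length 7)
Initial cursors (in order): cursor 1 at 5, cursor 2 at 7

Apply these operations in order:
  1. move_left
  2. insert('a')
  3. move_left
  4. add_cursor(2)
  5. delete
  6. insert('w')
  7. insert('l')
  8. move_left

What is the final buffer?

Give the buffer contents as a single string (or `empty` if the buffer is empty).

Answer: zwllwlapwlag

Derivation:
After op 1 (move_left): buffer="zwlxpsg" (len 7), cursors c1@4 c2@6, authorship .......
After op 2 (insert('a')): buffer="zwlxapsag" (len 9), cursors c1@5 c2@8, authorship ....1..2.
After op 3 (move_left): buffer="zwlxapsag" (len 9), cursors c1@4 c2@7, authorship ....1..2.
After op 4 (add_cursor(2)): buffer="zwlxapsag" (len 9), cursors c3@2 c1@4 c2@7, authorship ....1..2.
After op 5 (delete): buffer="zlapag" (len 6), cursors c3@1 c1@2 c2@4, authorship ..1.2.
After op 6 (insert('w')): buffer="zwlwapwag" (len 9), cursors c3@2 c1@4 c2@7, authorship .3.11.22.
After op 7 (insert('l')): buffer="zwllwlapwlag" (len 12), cursors c3@3 c1@6 c2@10, authorship .33.111.222.
After op 8 (move_left): buffer="zwllwlapwlag" (len 12), cursors c3@2 c1@5 c2@9, authorship .33.111.222.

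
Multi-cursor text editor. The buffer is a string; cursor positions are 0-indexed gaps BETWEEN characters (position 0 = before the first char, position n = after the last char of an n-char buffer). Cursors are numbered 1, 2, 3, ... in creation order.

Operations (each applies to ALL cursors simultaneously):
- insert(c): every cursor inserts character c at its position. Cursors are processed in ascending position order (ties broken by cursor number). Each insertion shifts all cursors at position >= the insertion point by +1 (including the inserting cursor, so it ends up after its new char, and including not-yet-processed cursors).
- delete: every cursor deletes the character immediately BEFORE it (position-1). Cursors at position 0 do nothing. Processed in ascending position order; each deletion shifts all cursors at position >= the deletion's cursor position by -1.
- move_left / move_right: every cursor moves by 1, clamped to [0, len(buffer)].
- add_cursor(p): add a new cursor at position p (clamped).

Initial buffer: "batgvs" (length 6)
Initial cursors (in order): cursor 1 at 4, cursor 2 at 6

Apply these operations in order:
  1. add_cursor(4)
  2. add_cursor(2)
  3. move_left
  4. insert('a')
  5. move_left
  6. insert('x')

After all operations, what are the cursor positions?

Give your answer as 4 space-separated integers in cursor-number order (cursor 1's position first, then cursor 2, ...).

Answer: 8 12 8 2

Derivation:
After op 1 (add_cursor(4)): buffer="batgvs" (len 6), cursors c1@4 c3@4 c2@6, authorship ......
After op 2 (add_cursor(2)): buffer="batgvs" (len 6), cursors c4@2 c1@4 c3@4 c2@6, authorship ......
After op 3 (move_left): buffer="batgvs" (len 6), cursors c4@1 c1@3 c3@3 c2@5, authorship ......
After op 4 (insert('a')): buffer="baataagvas" (len 10), cursors c4@2 c1@6 c3@6 c2@9, authorship .4..13..2.
After op 5 (move_left): buffer="baataagvas" (len 10), cursors c4@1 c1@5 c3@5 c2@8, authorship .4..13..2.
After op 6 (insert('x')): buffer="bxaataxxagvxas" (len 14), cursors c4@2 c1@8 c3@8 c2@12, authorship .44..1133..22.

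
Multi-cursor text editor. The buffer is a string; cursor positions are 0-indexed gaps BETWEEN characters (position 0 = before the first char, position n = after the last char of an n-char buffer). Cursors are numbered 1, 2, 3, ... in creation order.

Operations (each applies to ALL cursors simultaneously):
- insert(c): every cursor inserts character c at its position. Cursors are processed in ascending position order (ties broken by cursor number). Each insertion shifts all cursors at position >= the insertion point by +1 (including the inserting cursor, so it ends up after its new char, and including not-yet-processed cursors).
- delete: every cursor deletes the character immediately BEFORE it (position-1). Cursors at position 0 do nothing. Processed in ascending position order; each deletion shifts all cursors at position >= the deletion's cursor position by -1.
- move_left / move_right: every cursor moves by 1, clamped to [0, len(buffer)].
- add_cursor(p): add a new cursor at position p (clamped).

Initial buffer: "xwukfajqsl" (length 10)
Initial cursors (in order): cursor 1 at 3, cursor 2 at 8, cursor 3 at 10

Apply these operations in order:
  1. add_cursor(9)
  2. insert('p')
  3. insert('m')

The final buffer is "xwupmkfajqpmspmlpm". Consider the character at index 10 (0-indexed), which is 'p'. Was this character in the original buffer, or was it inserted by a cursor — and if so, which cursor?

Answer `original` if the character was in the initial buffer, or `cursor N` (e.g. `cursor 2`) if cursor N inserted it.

After op 1 (add_cursor(9)): buffer="xwukfajqsl" (len 10), cursors c1@3 c2@8 c4@9 c3@10, authorship ..........
After op 2 (insert('p')): buffer="xwupkfajqpsplp" (len 14), cursors c1@4 c2@10 c4@12 c3@14, authorship ...1.....2.4.3
After op 3 (insert('m')): buffer="xwupmkfajqpmspmlpm" (len 18), cursors c1@5 c2@12 c4@15 c3@18, authorship ...11.....22.44.33
Authorship (.=original, N=cursor N): . . . 1 1 . . . . . 2 2 . 4 4 . 3 3
Index 10: author = 2

Answer: cursor 2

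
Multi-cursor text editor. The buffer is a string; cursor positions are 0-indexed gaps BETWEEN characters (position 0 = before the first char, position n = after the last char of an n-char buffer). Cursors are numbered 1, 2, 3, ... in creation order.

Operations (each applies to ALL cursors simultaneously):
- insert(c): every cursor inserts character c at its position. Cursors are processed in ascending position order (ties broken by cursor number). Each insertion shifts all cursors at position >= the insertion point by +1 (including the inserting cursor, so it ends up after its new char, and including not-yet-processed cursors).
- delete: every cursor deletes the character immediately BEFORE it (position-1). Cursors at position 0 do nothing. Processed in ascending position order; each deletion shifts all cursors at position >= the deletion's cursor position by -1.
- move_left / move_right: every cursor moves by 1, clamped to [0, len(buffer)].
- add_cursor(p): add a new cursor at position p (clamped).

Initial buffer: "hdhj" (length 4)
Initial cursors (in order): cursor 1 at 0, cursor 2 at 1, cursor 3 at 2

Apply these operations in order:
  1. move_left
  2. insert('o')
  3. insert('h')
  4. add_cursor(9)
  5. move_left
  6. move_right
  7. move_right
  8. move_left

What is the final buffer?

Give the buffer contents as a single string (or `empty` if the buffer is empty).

After op 1 (move_left): buffer="hdhj" (len 4), cursors c1@0 c2@0 c3@1, authorship ....
After op 2 (insert('o')): buffer="oohodhj" (len 7), cursors c1@2 c2@2 c3@4, authorship 12.3...
After op 3 (insert('h')): buffer="oohhhohdhj" (len 10), cursors c1@4 c2@4 c3@7, authorship 1212.33...
After op 4 (add_cursor(9)): buffer="oohhhohdhj" (len 10), cursors c1@4 c2@4 c3@7 c4@9, authorship 1212.33...
After op 5 (move_left): buffer="oohhhohdhj" (len 10), cursors c1@3 c2@3 c3@6 c4@8, authorship 1212.33...
After op 6 (move_right): buffer="oohhhohdhj" (len 10), cursors c1@4 c2@4 c3@7 c4@9, authorship 1212.33...
After op 7 (move_right): buffer="oohhhohdhj" (len 10), cursors c1@5 c2@5 c3@8 c4@10, authorship 1212.33...
After op 8 (move_left): buffer="oohhhohdhj" (len 10), cursors c1@4 c2@4 c3@7 c4@9, authorship 1212.33...

Answer: oohhhohdhj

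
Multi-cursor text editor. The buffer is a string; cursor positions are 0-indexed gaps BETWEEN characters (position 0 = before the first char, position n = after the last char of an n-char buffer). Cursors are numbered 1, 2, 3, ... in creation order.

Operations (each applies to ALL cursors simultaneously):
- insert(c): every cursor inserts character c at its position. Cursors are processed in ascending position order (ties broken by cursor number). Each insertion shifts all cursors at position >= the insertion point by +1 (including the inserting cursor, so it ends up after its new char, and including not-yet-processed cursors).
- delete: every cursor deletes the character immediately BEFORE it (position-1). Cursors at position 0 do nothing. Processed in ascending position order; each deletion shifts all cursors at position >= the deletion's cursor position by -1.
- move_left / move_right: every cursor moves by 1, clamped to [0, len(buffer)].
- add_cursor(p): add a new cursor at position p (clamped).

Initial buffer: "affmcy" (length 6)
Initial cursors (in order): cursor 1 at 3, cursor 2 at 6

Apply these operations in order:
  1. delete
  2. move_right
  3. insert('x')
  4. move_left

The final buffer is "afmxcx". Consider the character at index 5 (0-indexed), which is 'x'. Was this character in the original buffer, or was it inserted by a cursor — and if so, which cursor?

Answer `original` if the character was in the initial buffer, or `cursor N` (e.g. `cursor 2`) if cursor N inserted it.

Answer: cursor 2

Derivation:
After op 1 (delete): buffer="afmc" (len 4), cursors c1@2 c2@4, authorship ....
After op 2 (move_right): buffer="afmc" (len 4), cursors c1@3 c2@4, authorship ....
After op 3 (insert('x')): buffer="afmxcx" (len 6), cursors c1@4 c2@6, authorship ...1.2
After op 4 (move_left): buffer="afmxcx" (len 6), cursors c1@3 c2@5, authorship ...1.2
Authorship (.=original, N=cursor N): . . . 1 . 2
Index 5: author = 2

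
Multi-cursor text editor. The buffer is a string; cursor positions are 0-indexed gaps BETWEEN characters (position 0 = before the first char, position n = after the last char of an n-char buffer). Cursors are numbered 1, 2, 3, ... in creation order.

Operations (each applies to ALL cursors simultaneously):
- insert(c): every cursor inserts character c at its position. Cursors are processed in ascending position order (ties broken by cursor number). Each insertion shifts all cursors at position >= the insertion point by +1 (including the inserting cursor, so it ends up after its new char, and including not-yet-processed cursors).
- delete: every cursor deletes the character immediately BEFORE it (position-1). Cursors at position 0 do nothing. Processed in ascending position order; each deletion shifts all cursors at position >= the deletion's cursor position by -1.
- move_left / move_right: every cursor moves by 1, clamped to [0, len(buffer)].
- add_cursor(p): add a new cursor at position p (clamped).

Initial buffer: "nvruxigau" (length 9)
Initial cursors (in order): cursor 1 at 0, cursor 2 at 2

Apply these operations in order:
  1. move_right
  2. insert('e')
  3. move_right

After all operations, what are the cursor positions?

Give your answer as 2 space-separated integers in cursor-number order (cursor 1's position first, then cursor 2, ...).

Answer: 3 6

Derivation:
After op 1 (move_right): buffer="nvruxigau" (len 9), cursors c1@1 c2@3, authorship .........
After op 2 (insert('e')): buffer="nevreuxigau" (len 11), cursors c1@2 c2@5, authorship .1..2......
After op 3 (move_right): buffer="nevreuxigau" (len 11), cursors c1@3 c2@6, authorship .1..2......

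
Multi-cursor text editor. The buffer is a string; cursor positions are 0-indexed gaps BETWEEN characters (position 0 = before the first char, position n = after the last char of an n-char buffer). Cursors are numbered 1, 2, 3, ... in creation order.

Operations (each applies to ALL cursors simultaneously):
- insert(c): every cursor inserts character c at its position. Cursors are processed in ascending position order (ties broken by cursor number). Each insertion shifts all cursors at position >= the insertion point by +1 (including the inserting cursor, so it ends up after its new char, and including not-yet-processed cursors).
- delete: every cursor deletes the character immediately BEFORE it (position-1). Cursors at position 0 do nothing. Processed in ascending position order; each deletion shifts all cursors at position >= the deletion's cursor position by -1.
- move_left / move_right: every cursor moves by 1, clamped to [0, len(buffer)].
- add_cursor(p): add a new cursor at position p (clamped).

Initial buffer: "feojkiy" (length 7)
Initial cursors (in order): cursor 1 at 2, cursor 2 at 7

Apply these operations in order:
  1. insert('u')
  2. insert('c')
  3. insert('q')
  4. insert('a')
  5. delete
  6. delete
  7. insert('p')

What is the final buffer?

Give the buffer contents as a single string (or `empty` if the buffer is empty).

Answer: feucpojkiyucp

Derivation:
After op 1 (insert('u')): buffer="feuojkiyu" (len 9), cursors c1@3 c2@9, authorship ..1.....2
After op 2 (insert('c')): buffer="feucojkiyuc" (len 11), cursors c1@4 c2@11, authorship ..11.....22
After op 3 (insert('q')): buffer="feucqojkiyucq" (len 13), cursors c1@5 c2@13, authorship ..111.....222
After op 4 (insert('a')): buffer="feucqaojkiyucqa" (len 15), cursors c1@6 c2@15, authorship ..1111.....2222
After op 5 (delete): buffer="feucqojkiyucq" (len 13), cursors c1@5 c2@13, authorship ..111.....222
After op 6 (delete): buffer="feucojkiyuc" (len 11), cursors c1@4 c2@11, authorship ..11.....22
After op 7 (insert('p')): buffer="feucpojkiyucp" (len 13), cursors c1@5 c2@13, authorship ..111.....222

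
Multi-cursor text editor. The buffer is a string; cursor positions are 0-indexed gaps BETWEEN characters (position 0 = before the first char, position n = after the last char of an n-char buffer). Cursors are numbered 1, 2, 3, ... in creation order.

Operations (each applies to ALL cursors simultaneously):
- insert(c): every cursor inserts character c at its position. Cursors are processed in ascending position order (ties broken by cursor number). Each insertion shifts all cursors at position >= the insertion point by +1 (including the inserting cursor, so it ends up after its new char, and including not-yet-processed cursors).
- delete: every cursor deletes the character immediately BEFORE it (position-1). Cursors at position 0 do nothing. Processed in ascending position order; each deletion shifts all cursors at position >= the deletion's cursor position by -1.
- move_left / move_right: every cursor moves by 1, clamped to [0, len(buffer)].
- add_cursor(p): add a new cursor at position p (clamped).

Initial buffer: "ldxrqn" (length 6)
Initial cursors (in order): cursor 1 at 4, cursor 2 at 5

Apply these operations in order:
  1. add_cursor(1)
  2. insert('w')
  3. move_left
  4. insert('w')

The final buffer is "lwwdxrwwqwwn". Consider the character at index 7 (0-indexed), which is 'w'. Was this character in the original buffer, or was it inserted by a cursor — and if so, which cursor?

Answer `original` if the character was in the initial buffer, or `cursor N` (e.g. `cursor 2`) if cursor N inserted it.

Answer: cursor 1

Derivation:
After op 1 (add_cursor(1)): buffer="ldxrqn" (len 6), cursors c3@1 c1@4 c2@5, authorship ......
After op 2 (insert('w')): buffer="lwdxrwqwn" (len 9), cursors c3@2 c1@6 c2@8, authorship .3...1.2.
After op 3 (move_left): buffer="lwdxrwqwn" (len 9), cursors c3@1 c1@5 c2@7, authorship .3...1.2.
After op 4 (insert('w')): buffer="lwwdxrwwqwwn" (len 12), cursors c3@2 c1@7 c2@10, authorship .33...11.22.
Authorship (.=original, N=cursor N): . 3 3 . . . 1 1 . 2 2 .
Index 7: author = 1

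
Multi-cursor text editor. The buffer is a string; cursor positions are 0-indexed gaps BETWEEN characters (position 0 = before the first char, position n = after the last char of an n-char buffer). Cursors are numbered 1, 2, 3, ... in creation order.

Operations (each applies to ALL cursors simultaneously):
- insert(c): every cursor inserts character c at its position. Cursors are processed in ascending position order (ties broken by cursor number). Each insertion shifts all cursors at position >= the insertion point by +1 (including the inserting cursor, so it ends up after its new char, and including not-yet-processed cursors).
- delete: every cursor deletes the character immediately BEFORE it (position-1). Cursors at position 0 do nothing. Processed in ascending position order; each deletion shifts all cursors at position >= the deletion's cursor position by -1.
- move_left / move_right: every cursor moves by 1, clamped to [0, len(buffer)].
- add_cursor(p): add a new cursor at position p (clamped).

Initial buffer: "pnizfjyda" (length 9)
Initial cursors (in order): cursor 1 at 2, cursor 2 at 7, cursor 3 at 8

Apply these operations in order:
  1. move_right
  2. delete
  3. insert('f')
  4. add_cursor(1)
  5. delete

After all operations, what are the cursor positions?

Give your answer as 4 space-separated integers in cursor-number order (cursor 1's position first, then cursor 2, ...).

After op 1 (move_right): buffer="pnizfjyda" (len 9), cursors c1@3 c2@8 c3@9, authorship .........
After op 2 (delete): buffer="pnzfjy" (len 6), cursors c1@2 c2@6 c3@6, authorship ......
After op 3 (insert('f')): buffer="pnfzfjyff" (len 9), cursors c1@3 c2@9 c3@9, authorship ..1....23
After op 4 (add_cursor(1)): buffer="pnfzfjyff" (len 9), cursors c4@1 c1@3 c2@9 c3@9, authorship ..1....23
After op 5 (delete): buffer="nzfjy" (len 5), cursors c4@0 c1@1 c2@5 c3@5, authorship .....

Answer: 1 5 5 0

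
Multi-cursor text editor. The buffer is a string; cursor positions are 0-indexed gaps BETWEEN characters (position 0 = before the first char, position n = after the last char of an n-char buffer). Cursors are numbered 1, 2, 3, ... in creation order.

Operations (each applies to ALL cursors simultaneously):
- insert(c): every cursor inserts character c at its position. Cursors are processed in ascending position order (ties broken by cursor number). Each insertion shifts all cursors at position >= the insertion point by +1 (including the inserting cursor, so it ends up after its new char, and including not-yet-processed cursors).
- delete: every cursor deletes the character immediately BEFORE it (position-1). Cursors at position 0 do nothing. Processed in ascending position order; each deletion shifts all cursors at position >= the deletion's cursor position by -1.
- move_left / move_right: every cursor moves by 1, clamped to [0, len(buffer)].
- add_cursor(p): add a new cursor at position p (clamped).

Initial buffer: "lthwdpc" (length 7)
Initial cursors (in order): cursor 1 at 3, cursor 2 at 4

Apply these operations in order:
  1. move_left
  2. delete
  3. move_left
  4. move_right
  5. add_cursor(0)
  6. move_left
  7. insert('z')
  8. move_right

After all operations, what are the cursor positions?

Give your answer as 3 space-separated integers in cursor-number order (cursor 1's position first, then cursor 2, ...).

After op 1 (move_left): buffer="lthwdpc" (len 7), cursors c1@2 c2@3, authorship .......
After op 2 (delete): buffer="lwdpc" (len 5), cursors c1@1 c2@1, authorship .....
After op 3 (move_left): buffer="lwdpc" (len 5), cursors c1@0 c2@0, authorship .....
After op 4 (move_right): buffer="lwdpc" (len 5), cursors c1@1 c2@1, authorship .....
After op 5 (add_cursor(0)): buffer="lwdpc" (len 5), cursors c3@0 c1@1 c2@1, authorship .....
After op 6 (move_left): buffer="lwdpc" (len 5), cursors c1@0 c2@0 c3@0, authorship .....
After op 7 (insert('z')): buffer="zzzlwdpc" (len 8), cursors c1@3 c2@3 c3@3, authorship 123.....
After op 8 (move_right): buffer="zzzlwdpc" (len 8), cursors c1@4 c2@4 c3@4, authorship 123.....

Answer: 4 4 4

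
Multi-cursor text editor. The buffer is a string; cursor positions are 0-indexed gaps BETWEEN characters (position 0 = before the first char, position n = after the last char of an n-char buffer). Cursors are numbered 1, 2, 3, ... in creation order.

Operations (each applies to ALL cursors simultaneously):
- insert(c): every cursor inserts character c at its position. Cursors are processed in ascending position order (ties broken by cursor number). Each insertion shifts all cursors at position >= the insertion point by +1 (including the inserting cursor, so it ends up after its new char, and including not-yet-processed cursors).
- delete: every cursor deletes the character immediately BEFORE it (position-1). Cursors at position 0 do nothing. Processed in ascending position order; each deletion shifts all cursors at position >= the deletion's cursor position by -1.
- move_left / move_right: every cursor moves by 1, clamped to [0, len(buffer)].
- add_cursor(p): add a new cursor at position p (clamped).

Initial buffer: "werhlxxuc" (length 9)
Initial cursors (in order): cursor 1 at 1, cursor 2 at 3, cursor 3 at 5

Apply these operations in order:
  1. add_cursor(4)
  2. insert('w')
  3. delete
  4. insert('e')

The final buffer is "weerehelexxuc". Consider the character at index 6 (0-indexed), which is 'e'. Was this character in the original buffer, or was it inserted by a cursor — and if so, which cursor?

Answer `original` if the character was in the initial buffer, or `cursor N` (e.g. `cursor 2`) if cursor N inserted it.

Answer: cursor 4

Derivation:
After op 1 (add_cursor(4)): buffer="werhlxxuc" (len 9), cursors c1@1 c2@3 c4@4 c3@5, authorship .........
After op 2 (insert('w')): buffer="wwerwhwlwxxuc" (len 13), cursors c1@2 c2@5 c4@7 c3@9, authorship .1..2.4.3....
After op 3 (delete): buffer="werhlxxuc" (len 9), cursors c1@1 c2@3 c4@4 c3@5, authorship .........
After op 4 (insert('e')): buffer="weerehelexxuc" (len 13), cursors c1@2 c2@5 c4@7 c3@9, authorship .1..2.4.3....
Authorship (.=original, N=cursor N): . 1 . . 2 . 4 . 3 . . . .
Index 6: author = 4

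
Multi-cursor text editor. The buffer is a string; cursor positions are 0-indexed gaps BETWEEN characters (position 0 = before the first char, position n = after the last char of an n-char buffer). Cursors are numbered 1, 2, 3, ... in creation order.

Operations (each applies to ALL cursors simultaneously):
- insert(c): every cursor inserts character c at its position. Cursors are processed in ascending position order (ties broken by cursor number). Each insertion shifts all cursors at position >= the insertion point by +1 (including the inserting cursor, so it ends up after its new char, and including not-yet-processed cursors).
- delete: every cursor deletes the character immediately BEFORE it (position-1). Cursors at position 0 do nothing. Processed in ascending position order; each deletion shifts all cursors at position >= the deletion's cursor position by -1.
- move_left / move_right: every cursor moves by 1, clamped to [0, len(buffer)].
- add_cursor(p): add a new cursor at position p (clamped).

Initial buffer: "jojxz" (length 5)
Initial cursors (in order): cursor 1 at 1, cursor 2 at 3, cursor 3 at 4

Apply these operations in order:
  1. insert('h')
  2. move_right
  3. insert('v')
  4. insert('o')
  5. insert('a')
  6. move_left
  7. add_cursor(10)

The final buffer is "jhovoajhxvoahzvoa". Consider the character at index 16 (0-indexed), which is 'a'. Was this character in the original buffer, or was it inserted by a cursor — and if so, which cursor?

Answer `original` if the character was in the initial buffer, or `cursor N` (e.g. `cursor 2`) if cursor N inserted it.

Answer: cursor 3

Derivation:
After op 1 (insert('h')): buffer="jhojhxhz" (len 8), cursors c1@2 c2@5 c3@7, authorship .1..2.3.
After op 2 (move_right): buffer="jhojhxhz" (len 8), cursors c1@3 c2@6 c3@8, authorship .1..2.3.
After op 3 (insert('v')): buffer="jhovjhxvhzv" (len 11), cursors c1@4 c2@8 c3@11, authorship .1.1.2.23.3
After op 4 (insert('o')): buffer="jhovojhxvohzvo" (len 14), cursors c1@5 c2@10 c3@14, authorship .1.11.2.223.33
After op 5 (insert('a')): buffer="jhovoajhxvoahzvoa" (len 17), cursors c1@6 c2@12 c3@17, authorship .1.111.2.2223.333
After op 6 (move_left): buffer="jhovoajhxvoahzvoa" (len 17), cursors c1@5 c2@11 c3@16, authorship .1.111.2.2223.333
After op 7 (add_cursor(10)): buffer="jhovoajhxvoahzvoa" (len 17), cursors c1@5 c4@10 c2@11 c3@16, authorship .1.111.2.2223.333
Authorship (.=original, N=cursor N): . 1 . 1 1 1 . 2 . 2 2 2 3 . 3 3 3
Index 16: author = 3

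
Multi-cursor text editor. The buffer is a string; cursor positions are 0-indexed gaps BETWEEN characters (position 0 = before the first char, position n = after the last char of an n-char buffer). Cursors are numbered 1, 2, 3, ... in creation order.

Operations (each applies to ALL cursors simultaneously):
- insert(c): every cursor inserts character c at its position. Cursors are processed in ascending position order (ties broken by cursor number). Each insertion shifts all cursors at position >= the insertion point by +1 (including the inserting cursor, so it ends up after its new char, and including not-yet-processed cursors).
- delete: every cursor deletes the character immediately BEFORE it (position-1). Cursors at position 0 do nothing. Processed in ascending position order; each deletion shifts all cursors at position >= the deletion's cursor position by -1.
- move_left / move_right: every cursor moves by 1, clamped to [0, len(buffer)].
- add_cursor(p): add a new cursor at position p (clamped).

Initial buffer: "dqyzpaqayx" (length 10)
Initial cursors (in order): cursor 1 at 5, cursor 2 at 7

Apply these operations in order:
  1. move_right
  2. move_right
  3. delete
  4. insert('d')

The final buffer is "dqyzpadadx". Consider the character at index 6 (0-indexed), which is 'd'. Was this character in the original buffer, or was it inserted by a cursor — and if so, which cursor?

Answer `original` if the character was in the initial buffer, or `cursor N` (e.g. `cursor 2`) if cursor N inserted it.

After op 1 (move_right): buffer="dqyzpaqayx" (len 10), cursors c1@6 c2@8, authorship ..........
After op 2 (move_right): buffer="dqyzpaqayx" (len 10), cursors c1@7 c2@9, authorship ..........
After op 3 (delete): buffer="dqyzpaax" (len 8), cursors c1@6 c2@7, authorship ........
After op 4 (insert('d')): buffer="dqyzpadadx" (len 10), cursors c1@7 c2@9, authorship ......1.2.
Authorship (.=original, N=cursor N): . . . . . . 1 . 2 .
Index 6: author = 1

Answer: cursor 1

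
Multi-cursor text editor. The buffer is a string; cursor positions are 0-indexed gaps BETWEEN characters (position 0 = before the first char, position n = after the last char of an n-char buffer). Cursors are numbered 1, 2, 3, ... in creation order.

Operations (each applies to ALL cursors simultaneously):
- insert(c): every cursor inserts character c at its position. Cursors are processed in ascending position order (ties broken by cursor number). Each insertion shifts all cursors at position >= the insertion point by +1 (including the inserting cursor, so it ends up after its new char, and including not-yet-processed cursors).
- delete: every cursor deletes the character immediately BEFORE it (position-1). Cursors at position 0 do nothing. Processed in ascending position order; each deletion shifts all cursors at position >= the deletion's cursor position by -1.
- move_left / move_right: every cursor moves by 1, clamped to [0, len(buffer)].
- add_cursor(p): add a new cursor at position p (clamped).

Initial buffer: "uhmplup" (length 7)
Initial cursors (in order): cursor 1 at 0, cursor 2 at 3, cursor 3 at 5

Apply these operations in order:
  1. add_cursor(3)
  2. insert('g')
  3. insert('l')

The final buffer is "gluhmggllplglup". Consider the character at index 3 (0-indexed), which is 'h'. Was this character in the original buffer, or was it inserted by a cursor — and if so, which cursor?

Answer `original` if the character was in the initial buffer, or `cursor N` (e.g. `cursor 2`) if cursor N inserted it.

After op 1 (add_cursor(3)): buffer="uhmplup" (len 7), cursors c1@0 c2@3 c4@3 c3@5, authorship .......
After op 2 (insert('g')): buffer="guhmggplgup" (len 11), cursors c1@1 c2@6 c4@6 c3@9, authorship 1...24..3..
After op 3 (insert('l')): buffer="gluhmggllplglup" (len 15), cursors c1@2 c2@9 c4@9 c3@13, authorship 11...2424..33..
Authorship (.=original, N=cursor N): 1 1 . . . 2 4 2 4 . . 3 3 . .
Index 3: author = original

Answer: original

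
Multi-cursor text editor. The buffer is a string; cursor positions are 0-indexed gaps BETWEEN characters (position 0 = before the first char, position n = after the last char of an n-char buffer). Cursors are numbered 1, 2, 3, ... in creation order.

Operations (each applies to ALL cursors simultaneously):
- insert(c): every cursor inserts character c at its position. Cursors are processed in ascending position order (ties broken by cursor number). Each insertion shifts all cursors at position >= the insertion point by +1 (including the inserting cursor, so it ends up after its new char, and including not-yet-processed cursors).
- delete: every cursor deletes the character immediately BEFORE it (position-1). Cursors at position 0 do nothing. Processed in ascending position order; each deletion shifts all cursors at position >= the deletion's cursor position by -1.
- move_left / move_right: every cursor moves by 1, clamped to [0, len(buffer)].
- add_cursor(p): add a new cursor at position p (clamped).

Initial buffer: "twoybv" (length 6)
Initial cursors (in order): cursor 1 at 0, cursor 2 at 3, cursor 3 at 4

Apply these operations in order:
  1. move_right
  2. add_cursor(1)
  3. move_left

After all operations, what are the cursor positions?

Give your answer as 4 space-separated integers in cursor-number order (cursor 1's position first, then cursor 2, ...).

After op 1 (move_right): buffer="twoybv" (len 6), cursors c1@1 c2@4 c3@5, authorship ......
After op 2 (add_cursor(1)): buffer="twoybv" (len 6), cursors c1@1 c4@1 c2@4 c3@5, authorship ......
After op 3 (move_left): buffer="twoybv" (len 6), cursors c1@0 c4@0 c2@3 c3@4, authorship ......

Answer: 0 3 4 0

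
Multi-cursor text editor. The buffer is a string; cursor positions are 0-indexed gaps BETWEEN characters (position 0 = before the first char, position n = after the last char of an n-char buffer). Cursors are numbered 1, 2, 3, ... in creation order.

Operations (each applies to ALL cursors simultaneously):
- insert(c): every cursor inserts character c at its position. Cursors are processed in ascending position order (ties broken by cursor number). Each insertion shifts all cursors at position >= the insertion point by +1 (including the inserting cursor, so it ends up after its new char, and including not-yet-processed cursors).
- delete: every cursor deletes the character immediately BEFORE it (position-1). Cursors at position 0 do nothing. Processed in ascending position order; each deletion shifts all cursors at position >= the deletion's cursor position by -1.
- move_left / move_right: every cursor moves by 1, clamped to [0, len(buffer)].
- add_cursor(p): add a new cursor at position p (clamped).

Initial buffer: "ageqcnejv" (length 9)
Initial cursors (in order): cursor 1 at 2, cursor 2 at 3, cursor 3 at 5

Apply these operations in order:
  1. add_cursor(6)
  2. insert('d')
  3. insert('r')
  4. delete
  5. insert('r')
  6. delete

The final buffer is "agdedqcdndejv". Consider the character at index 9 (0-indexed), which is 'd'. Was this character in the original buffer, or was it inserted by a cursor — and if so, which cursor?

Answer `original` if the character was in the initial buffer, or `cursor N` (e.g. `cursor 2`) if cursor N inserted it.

Answer: cursor 4

Derivation:
After op 1 (add_cursor(6)): buffer="ageqcnejv" (len 9), cursors c1@2 c2@3 c3@5 c4@6, authorship .........
After op 2 (insert('d')): buffer="agdedqcdndejv" (len 13), cursors c1@3 c2@5 c3@8 c4@10, authorship ..1.2..3.4...
After op 3 (insert('r')): buffer="agdredrqcdrndrejv" (len 17), cursors c1@4 c2@7 c3@11 c4@14, authorship ..11.22..33.44...
After op 4 (delete): buffer="agdedqcdndejv" (len 13), cursors c1@3 c2@5 c3@8 c4@10, authorship ..1.2..3.4...
After op 5 (insert('r')): buffer="agdredrqcdrndrejv" (len 17), cursors c1@4 c2@7 c3@11 c4@14, authorship ..11.22..33.44...
After op 6 (delete): buffer="agdedqcdndejv" (len 13), cursors c1@3 c2@5 c3@8 c4@10, authorship ..1.2..3.4...
Authorship (.=original, N=cursor N): . . 1 . 2 . . 3 . 4 . . .
Index 9: author = 4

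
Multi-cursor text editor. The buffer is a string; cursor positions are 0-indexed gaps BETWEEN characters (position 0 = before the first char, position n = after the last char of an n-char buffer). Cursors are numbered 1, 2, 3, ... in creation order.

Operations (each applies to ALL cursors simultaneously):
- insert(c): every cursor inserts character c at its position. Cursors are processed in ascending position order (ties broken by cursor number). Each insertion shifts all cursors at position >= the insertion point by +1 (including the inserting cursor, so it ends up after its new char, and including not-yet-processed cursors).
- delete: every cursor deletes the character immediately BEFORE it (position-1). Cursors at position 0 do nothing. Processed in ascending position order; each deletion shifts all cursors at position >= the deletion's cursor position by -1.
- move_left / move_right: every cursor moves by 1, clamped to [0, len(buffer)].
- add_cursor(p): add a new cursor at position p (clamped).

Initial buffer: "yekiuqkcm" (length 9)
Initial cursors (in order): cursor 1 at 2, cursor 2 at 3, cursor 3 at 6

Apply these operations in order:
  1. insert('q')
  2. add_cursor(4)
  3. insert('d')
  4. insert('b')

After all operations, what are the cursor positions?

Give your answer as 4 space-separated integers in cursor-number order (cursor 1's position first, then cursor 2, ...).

After op 1 (insert('q')): buffer="yeqkqiuqqkcm" (len 12), cursors c1@3 c2@5 c3@9, authorship ..1.2...3...
After op 2 (add_cursor(4)): buffer="yeqkqiuqqkcm" (len 12), cursors c1@3 c4@4 c2@5 c3@9, authorship ..1.2...3...
After op 3 (insert('d')): buffer="yeqdkdqdiuqqdkcm" (len 16), cursors c1@4 c4@6 c2@8 c3@13, authorship ..11.422...33...
After op 4 (insert('b')): buffer="yeqdbkdbqdbiuqqdbkcm" (len 20), cursors c1@5 c4@8 c2@11 c3@17, authorship ..111.44222...333...

Answer: 5 11 17 8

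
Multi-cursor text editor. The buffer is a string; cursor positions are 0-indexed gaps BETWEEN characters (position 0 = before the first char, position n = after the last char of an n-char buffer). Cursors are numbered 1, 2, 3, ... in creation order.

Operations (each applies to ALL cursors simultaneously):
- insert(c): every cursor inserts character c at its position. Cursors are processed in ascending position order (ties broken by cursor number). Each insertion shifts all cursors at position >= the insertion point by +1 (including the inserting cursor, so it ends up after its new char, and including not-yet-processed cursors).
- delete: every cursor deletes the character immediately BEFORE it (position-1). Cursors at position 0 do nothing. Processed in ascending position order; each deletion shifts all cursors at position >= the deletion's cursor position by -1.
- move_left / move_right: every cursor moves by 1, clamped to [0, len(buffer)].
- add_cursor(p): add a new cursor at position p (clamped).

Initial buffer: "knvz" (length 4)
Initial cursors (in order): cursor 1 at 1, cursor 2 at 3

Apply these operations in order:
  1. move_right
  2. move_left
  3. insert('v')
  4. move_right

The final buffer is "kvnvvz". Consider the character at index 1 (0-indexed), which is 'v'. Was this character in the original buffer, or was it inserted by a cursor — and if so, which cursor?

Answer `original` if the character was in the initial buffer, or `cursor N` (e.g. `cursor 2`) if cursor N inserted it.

After op 1 (move_right): buffer="knvz" (len 4), cursors c1@2 c2@4, authorship ....
After op 2 (move_left): buffer="knvz" (len 4), cursors c1@1 c2@3, authorship ....
After op 3 (insert('v')): buffer="kvnvvz" (len 6), cursors c1@2 c2@5, authorship .1..2.
After op 4 (move_right): buffer="kvnvvz" (len 6), cursors c1@3 c2@6, authorship .1..2.
Authorship (.=original, N=cursor N): . 1 . . 2 .
Index 1: author = 1

Answer: cursor 1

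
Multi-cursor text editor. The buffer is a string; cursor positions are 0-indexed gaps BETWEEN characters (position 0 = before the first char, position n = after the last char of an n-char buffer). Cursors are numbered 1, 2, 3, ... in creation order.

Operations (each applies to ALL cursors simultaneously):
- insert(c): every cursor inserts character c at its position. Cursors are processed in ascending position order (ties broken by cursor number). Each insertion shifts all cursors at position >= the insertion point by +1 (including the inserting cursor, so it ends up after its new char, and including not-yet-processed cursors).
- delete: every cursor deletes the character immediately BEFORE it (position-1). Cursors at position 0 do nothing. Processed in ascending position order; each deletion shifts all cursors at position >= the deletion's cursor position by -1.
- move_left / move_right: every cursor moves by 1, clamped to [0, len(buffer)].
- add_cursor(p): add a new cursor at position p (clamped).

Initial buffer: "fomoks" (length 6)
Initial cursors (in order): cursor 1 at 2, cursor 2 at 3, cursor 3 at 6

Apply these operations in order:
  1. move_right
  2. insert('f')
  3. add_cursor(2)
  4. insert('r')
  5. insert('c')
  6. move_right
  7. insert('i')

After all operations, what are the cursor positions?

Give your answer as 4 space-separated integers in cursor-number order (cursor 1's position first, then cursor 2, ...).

After op 1 (move_right): buffer="fomoks" (len 6), cursors c1@3 c2@4 c3@6, authorship ......
After op 2 (insert('f')): buffer="fomfofksf" (len 9), cursors c1@4 c2@6 c3@9, authorship ...1.2..3
After op 3 (add_cursor(2)): buffer="fomfofksf" (len 9), cursors c4@2 c1@4 c2@6 c3@9, authorship ...1.2..3
After op 4 (insert('r')): buffer="formfrofrksfr" (len 13), cursors c4@3 c1@6 c2@9 c3@13, authorship ..4.11.22..33
After op 5 (insert('c')): buffer="forcmfrcofrcksfrc" (len 17), cursors c4@4 c1@8 c2@12 c3@17, authorship ..44.111.222..333
After op 6 (move_right): buffer="forcmfrcofrcksfrc" (len 17), cursors c4@5 c1@9 c2@13 c3@17, authorship ..44.111.222..333
After op 7 (insert('i')): buffer="forcmifrcoifrckisfrci" (len 21), cursors c4@6 c1@11 c2@16 c3@21, authorship ..44.4111.1222.2.3333

Answer: 11 16 21 6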